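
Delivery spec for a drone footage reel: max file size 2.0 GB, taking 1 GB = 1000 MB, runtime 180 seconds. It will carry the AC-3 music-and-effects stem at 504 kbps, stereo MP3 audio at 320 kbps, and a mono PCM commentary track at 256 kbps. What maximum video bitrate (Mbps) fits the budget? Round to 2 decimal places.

87.81 Mbps

Budget: 2.0 GB = 16000.0 Mb.
Total bitrate budget: 16000.0 Mb / 180 s = 88.889 Mbps.
Audio total: 504 + 320 + 256 = 1080 kbps = 1.080 Mbps.
Video: 88.889 − 1.080 = 87.809 Mbps.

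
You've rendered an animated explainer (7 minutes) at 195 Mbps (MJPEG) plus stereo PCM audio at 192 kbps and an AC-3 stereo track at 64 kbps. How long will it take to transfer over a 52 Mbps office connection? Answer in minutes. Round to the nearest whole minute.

26 minutes

7 min = 420 s
Audio total: 192 + 64 = 256 kbps = 0.256 Mbps.
Total bitrate: 195.256 Mbps.
File: 195.256 Mbps × 420 s = 82007.5 Mb.
At 52 Mbps: 82007.5 / 52 = 1577.1 s ≈ 26.3 minutes.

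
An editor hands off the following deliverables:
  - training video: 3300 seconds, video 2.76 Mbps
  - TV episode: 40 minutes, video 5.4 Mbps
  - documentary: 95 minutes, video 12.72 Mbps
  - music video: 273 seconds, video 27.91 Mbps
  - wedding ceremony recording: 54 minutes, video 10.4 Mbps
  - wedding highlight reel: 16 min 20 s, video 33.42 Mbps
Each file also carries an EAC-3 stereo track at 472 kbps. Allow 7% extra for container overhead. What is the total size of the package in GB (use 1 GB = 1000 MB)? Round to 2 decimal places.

23.56 GB

Audio: 472 kbps = 0.472 Mbps.
training video: 3.232 Mbps × 3300 s × 1.07 = 11412.2 Mb
TV episode: 5.872 Mbps × 2400 s × 1.07 = 15079.3 Mb
documentary: 13.192 Mbps × 5700 s × 1.07 = 80458.0 Mb
music video: 28.382 Mbps × 273 s × 1.07 = 8290.7 Mb
wedding ceremony recording: 10.872 Mbps × 3240 s × 1.07 = 37691.0 Mb
wedding highlight reel: 33.892 Mbps × 980 s × 1.07 = 35539.2 Mb
Total: 188470.4 Mb = 23558.8 MB.
= 23.56 GB.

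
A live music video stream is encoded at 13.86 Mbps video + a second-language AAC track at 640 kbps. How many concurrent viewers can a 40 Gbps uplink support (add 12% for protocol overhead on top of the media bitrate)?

Audio: 640 kbps = 0.640 Mbps.
Per-viewer media rate: 14.500 Mbps.
On the wire with 12% overhead: 16.240 Mbps.
40 Gbps = 40,000 Mbps; 40,000 / 16.240 = 2463.05 → 2463 viewers.

2463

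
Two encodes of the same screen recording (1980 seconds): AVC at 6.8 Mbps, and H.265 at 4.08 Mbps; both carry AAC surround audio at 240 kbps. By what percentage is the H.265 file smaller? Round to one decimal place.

Audio: 240 kbps = 0.240 Mbps.
AVC: 7.040 Mbps × 1980 s = 13939.2 Mb = 1.623 GiB.
H.265: 4.320 Mbps × 1980 s = 8553.6 Mb = 0.996 GiB.
Reduction: (1 − 0.996/1.623) × 100 = 38.64%.

38.6%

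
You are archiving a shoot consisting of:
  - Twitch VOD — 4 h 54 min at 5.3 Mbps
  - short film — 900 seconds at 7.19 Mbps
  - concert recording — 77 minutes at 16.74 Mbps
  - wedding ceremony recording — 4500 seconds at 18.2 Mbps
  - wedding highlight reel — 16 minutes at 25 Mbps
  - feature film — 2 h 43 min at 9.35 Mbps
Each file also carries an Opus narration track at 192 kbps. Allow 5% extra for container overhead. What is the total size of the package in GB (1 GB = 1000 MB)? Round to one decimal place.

50.1 GB

Audio: 192 kbps = 0.192 Mbps.
Twitch VOD: 5.492 Mbps × 17640 s × 1.05 = 101722.8 Mb
short film: 7.382 Mbps × 900 s × 1.05 = 6976.0 Mb
concert recording: 16.932 Mbps × 4620 s × 1.05 = 82137.1 Mb
wedding ceremony recording: 18.392 Mbps × 4500 s × 1.05 = 86902.2 Mb
wedding highlight reel: 25.192 Mbps × 960 s × 1.05 = 25393.5 Mb
feature film: 9.542 Mbps × 9780 s × 1.05 = 97986.8 Mb
Total: 401118.5 Mb = 50139.8 MB.
= 50.14 GB.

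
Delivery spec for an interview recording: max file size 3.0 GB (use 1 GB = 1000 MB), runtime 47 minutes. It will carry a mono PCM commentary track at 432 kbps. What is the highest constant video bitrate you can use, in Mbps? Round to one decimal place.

Budget: 3.0 GB = 24000.0 Mb.
47 min = 2820 s
Total bitrate budget: 24000.0 Mb / 2820 s = 8.511 Mbps.
Audio: 432 kbps = 0.432 Mbps.
Video: 8.511 − 0.432 = 8.079 Mbps.

8.1 Mbps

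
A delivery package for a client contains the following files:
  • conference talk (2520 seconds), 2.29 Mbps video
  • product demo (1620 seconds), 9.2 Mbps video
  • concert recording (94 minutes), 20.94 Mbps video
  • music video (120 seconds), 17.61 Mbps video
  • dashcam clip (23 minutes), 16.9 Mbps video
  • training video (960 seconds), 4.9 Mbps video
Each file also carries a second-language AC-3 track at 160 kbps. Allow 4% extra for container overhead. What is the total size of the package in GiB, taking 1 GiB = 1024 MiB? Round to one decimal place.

20.7 GiB

Audio: 160 kbps = 0.160 Mbps.
conference talk: 2.450 Mbps × 2520 s × 1.04 = 6421.0 Mb
product demo: 9.360 Mbps × 1620 s × 1.04 = 15769.7 Mb
concert recording: 21.100 Mbps × 5640 s × 1.04 = 123764.2 Mb
music video: 17.770 Mbps × 120 s × 1.04 = 2217.7 Mb
dashcam clip: 17.060 Mbps × 1380 s × 1.04 = 24484.5 Mb
training video: 5.060 Mbps × 960 s × 1.04 = 5051.9 Mb
Total: 177709.0 Mb = 22213.6 MB.
= 20.69 GiB.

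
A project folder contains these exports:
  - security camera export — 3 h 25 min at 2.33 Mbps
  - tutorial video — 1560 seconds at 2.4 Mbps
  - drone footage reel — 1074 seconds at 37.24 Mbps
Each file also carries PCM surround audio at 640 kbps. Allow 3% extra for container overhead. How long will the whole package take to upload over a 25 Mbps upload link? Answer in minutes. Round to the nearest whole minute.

56 minutes

Audio: 640 kbps = 0.640 Mbps.
security camera export: 2.970 Mbps × 12300 s × 1.03 = 37626.9 Mb
tutorial video: 3.040 Mbps × 1560 s × 1.03 = 4884.7 Mb
drone footage reel: 37.880 Mbps × 1074 s × 1.03 = 41903.6 Mb
Total: 84415.2 Mb = 10551.9 MB.
At 25 Mbps: 84415.2 / 25 = 3377 s ≈ 56.3 minutes.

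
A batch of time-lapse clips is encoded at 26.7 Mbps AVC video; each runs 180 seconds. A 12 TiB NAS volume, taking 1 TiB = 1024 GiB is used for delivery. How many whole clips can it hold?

21962

Per item: 26.700 Mbps × 180 s = 4,806 Mb = 600.8 MB.
Capacity: 12 TiB = 105,553,116 Mb; 21962.78 items → 21962 complete.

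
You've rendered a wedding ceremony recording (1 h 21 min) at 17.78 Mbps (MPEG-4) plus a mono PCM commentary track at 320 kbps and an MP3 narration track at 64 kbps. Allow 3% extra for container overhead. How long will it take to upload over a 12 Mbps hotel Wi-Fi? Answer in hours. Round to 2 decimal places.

2.10 hours

1 h 21 min = 81 min = 4860 s
Audio total: 320 + 64 = 384 kbps = 0.384 Mbps.
Total bitrate: 18.164 Mbps.
File: 18.164 Mbps × 4860 s = 88277.0 Mb.
With 3% container overhead: ×1.03. → 90925.4 Mb.
At 12 Mbps: 90925.4 / 12 = 7577.1 s ≈ 2.1 hours.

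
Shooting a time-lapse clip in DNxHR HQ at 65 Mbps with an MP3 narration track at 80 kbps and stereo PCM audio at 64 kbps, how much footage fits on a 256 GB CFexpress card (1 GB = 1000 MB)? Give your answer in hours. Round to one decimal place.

8.7 hours

Audio total: 80 + 64 = 144 kbps = 0.144 Mbps.
Total bitrate: 65 + 0.144 = 65.144 Mbps.
Capacity: 256 GB = 2,048,000 Mb.
Recording time: 2,048,000 / 65.144 = 31,438 s ≈ 8.73 hours.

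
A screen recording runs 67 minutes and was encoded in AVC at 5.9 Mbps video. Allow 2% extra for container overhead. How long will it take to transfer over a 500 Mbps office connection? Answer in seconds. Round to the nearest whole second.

67 min = 4020 s
File: 5.900 Mbps × 4020 s = 23718.0 Mb.
With 2% container overhead: ×1.02. → 24192.4 Mb.
At 500 Mbps: 24192.4 / 500 = 48.4 s ≈ 48.4 seconds.

48 seconds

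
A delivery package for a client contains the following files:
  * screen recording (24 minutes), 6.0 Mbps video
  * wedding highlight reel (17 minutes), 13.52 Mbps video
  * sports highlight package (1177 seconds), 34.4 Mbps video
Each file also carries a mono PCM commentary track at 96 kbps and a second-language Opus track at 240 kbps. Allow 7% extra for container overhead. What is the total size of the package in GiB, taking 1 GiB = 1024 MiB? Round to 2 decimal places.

Audio total: 96 + 240 = 336 kbps = 0.336 Mbps.
screen recording: 6.336 Mbps × 1440 s × 1.07 = 9762.5 Mb
wedding highlight reel: 13.856 Mbps × 1020 s × 1.07 = 15122.4 Mb
sports highlight package: 34.736 Mbps × 1177 s × 1.07 = 43746.2 Mb
Total: 68631.1 Mb = 8578.9 MB.
= 7.990 GiB.

7.99 GiB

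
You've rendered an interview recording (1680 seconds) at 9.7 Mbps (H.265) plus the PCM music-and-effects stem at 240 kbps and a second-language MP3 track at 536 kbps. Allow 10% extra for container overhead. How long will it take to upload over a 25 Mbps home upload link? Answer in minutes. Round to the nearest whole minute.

13 minutes

Audio total: 240 + 536 = 776 kbps = 0.776 Mbps.
Total bitrate: 10.476 Mbps.
File: 10.476 Mbps × 1680 s = 17599.7 Mb.
With 10% container overhead: ×1.10. → 19359.6 Mb.
At 25 Mbps: 19359.6 / 25 = 774.4 s ≈ 12.9 minutes.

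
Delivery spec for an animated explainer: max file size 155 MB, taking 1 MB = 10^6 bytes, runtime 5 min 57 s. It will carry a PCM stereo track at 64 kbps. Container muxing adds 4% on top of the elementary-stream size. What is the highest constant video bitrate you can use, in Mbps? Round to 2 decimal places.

3.28 Mbps

Budget: 155 MB = 1240.0 Mb.
Stream payload after overhead: 1240.0 / 1.04 = 1192.3 Mb.
5 min 57 s = 357 s
Total bitrate budget: 1192.3 Mb / 357 s = 3.340 Mbps.
Audio: 64 kbps = 0.064 Mbps.
Video: 3.340 − 0.064 = 3.276 Mbps.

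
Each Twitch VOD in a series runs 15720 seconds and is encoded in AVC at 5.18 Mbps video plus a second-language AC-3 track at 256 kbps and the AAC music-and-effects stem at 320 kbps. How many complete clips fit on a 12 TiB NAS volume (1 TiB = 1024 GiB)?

1166

Audio total: 256 + 320 = 576 kbps = 0.576 Mbps.
Total bitrate: 5.756 Mbps.
Per item: 5.756 Mbps × 15720 s = 90,484 Mb = 11,311 MB.
Capacity: 12 TiB = 105,553,116 Mb; 1166.53 items → 1166 complete.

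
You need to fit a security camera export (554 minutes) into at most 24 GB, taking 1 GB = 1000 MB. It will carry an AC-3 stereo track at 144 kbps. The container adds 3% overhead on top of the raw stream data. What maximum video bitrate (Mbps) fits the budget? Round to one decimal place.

5.5 Mbps

Budget: 24 GB = 192000.0 Mb.
Stream payload after overhead: 192000.0 / 1.03 = 186407.8 Mb.
554 min = 33240 s
Total bitrate budget: 186407.8 Mb / 33240 s = 5.608 Mbps.
Audio: 144 kbps = 0.144 Mbps.
Video: 5.608 − 0.144 = 5.464 Mbps.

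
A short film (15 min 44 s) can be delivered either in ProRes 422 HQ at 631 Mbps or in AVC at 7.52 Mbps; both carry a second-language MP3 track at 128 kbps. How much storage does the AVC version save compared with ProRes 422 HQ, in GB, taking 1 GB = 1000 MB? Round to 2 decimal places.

73.57 GB

15 min 44 s = 944 s
Audio: 128 kbps = 0.128 Mbps.
ProRes 422 HQ: 631.128 Mbps × 944 s = 595784.8 Mb = 74.473 GB.
AVC: 7.648 Mbps × 944 s = 7219.7 Mb = 0.902 GB.
Saving: 74.473 − 0.902 = 73.571 GB.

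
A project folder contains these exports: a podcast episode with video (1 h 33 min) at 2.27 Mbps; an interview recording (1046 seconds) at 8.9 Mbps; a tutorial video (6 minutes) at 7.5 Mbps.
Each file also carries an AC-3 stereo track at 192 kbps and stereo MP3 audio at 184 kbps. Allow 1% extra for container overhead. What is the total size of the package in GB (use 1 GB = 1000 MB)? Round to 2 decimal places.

Audio total: 192 + 184 = 376 kbps = 0.376 Mbps.
podcast episode with video: 2.646 Mbps × 5580 s × 1.01 = 14912.3 Mb
interview recording: 9.276 Mbps × 1046 s × 1.01 = 9799.7 Mb
tutorial video: 7.876 Mbps × 360 s × 1.01 = 2863.7 Mb
Total: 27575.8 Mb = 3447.0 MB.
= 3.447 GB.

3.45 GB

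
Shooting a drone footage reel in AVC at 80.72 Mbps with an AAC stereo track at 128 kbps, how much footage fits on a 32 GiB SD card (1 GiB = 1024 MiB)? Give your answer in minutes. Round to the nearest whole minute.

57 minutes

Audio: 128 kbps = 0.128 Mbps.
Total bitrate: 80.72 + 0.128 = 80.848 Mbps.
Capacity: 32 GiB = 274,878 Mb.
Recording time: 274,878 / 80.848 = 3,400 s ≈ 56.7 minutes.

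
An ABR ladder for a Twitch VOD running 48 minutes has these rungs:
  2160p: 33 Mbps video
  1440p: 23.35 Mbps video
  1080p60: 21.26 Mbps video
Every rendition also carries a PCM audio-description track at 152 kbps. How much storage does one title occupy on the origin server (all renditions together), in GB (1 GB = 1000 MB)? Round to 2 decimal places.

28.10 GB

48 min = 2880 s
Audio: 152 kbps = 0.152 Mbps.
Sum of rendition bitrates: (33+0.152) + (23.35+0.152) + (21.26+0.152) = 78.066 Mbps.
× 2880 s = 224,830 Mb = 28,104 MB = 28.10 GB.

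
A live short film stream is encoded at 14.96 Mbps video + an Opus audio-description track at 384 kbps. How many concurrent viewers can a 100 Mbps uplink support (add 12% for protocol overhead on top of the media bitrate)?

Audio: 384 kbps = 0.384 Mbps.
Per-viewer media rate: 15.344 Mbps.
On the wire with 12% overhead: 17.185 Mbps.
100 Mbps = 100.0 Mbps; 100.0 / 17.185 = 5.82 → 5 viewers.

5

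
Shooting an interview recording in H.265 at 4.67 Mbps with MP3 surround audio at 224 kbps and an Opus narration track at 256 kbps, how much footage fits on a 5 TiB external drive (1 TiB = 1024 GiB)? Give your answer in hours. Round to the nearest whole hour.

2372 hours

Audio total: 224 + 256 = 480 kbps = 0.480 Mbps.
Total bitrate: 4.67 + 0.480 = 5.150 Mbps.
Capacity: 5 TiB = 43,980,465 Mb.
Recording time: 43,980,465 / 5.150 = 8,539,896 s ≈ 2,372 hours.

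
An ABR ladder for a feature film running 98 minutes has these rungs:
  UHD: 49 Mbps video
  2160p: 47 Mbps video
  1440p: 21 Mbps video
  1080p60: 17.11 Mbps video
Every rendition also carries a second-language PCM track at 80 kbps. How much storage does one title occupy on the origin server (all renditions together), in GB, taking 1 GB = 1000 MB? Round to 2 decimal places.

98 min = 5880 s
Audio: 80 kbps = 0.080 Mbps.
Sum of rendition bitrates: (49+0.080) + (47+0.080) + (21+0.080) + (17.11+0.080) = 134.430 Mbps.
× 5880 s = 790,448 Mb = 98,806 MB = 98.81 GB.

98.81 GB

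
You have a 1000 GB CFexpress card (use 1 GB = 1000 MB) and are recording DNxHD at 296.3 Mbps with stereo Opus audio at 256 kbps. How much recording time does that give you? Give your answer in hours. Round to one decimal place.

7.5 hours

Audio: 256 kbps = 0.256 Mbps.
Total bitrate: 296.3 + 0.256 = 296.556 Mbps.
Capacity: 1000 GB = 8,000,000 Mb.
Recording time: 8,000,000 / 296.556 = 26,976 s ≈ 7.49 hours.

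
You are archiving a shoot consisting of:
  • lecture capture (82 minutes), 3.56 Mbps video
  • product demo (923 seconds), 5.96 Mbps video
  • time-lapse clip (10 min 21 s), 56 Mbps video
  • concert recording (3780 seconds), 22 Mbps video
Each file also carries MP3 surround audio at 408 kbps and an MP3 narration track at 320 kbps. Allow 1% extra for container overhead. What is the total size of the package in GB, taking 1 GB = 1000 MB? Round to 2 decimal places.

Audio total: 408 + 320 = 728 kbps = 0.728 Mbps.
lecture capture: 4.288 Mbps × 4920 s × 1.01 = 21307.9 Mb
product demo: 6.688 Mbps × 923 s × 1.01 = 6234.8 Mb
time-lapse clip: 56.728 Mbps × 621 s × 1.01 = 35580.4 Mb
concert recording: 22.728 Mbps × 3780 s × 1.01 = 86771.0 Mb
Total: 149894.0 Mb = 18736.8 MB.
= 18.74 GB.

18.74 GB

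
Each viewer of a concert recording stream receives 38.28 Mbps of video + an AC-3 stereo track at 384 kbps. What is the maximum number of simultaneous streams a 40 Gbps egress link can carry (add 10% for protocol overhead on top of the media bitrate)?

Audio: 384 kbps = 0.384 Mbps.
Per-viewer media rate: 38.664 Mbps.
On the wire with 10% overhead: 42.530 Mbps.
40 Gbps = 40,000 Mbps; 40,000 / 42.530 = 940.50 → 940 viewers.

940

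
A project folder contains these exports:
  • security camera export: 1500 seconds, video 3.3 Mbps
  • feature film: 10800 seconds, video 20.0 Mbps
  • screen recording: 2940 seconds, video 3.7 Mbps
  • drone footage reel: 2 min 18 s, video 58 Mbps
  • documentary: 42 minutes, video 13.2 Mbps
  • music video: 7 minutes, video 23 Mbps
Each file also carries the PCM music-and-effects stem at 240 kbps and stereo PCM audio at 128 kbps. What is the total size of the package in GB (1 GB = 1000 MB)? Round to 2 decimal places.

Audio total: 240 + 128 = 368 kbps = 0.368 Mbps.
security camera export: 3.668 Mbps × 1500 s = 5502.0 Mb
feature film: 20.368 Mbps × 10800 s = 219974.4 Mb
screen recording: 4.068 Mbps × 2940 s = 11959.9 Mb
drone footage reel: 58.368 Mbps × 138 s = 8054.8 Mb
documentary: 13.568 Mbps × 2520 s = 34191.4 Mb
music video: 23.368 Mbps × 420 s = 9814.6 Mb
Total: 289497.0 Mb = 36187.1 MB.
= 36.19 GB.

36.19 GB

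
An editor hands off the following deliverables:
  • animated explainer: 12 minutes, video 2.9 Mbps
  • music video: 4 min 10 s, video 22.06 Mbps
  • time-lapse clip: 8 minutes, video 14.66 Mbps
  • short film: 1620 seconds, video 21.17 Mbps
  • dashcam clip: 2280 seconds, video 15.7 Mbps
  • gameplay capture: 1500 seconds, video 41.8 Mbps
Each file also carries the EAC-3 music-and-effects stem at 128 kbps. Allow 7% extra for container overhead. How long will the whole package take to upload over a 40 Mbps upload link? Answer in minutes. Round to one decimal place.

66.1 minutes

Audio: 128 kbps = 0.128 Mbps.
animated explainer: 3.028 Mbps × 720 s × 1.07 = 2332.8 Mb
music video: 22.188 Mbps × 250 s × 1.07 = 5935.3 Mb
time-lapse clip: 14.788 Mbps × 480 s × 1.07 = 7595.1 Mb
short film: 21.298 Mbps × 1620 s × 1.07 = 36918.0 Mb
dashcam clip: 15.828 Mbps × 2280 s × 1.07 = 38614.0 Mb
gameplay capture: 41.928 Mbps × 1500 s × 1.07 = 67294.4 Mb
Total: 158689.6 Mb = 19836.2 MB.
At 40 Mbps: 158689.6 / 40 = 3967 s ≈ 66.1 minutes.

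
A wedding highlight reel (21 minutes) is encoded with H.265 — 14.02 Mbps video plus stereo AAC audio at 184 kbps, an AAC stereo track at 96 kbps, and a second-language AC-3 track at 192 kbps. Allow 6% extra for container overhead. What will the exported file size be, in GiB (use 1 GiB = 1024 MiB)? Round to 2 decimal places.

21 min = 1260 s
Audio total: 184 + 96 + 192 = 472 kbps = 0.472 Mbps.
Total bitrate: 14.02 + 0.472 = 14.492 Mbps.
Stream data: 14.492 Mbps × 1260 s = 18259.9 Mb.
With 6% container overhead: ×1.06.
19,356 Mb = 2,419,439,400 bytes ÷ 1,073,741,824 = 2.253 GiB.

2.25 GiB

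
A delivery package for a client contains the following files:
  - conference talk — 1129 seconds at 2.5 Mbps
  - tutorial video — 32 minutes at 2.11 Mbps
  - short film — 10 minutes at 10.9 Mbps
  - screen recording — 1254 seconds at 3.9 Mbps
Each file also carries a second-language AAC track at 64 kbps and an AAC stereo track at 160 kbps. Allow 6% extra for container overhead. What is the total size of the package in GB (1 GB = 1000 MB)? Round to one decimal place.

2.6 GB

Audio total: 64 + 160 = 224 kbps = 0.224 Mbps.
conference talk: 2.724 Mbps × 1129 s × 1.06 = 3259.9 Mb
tutorial video: 2.334 Mbps × 1920 s × 1.06 = 4750.2 Mb
short film: 11.124 Mbps × 600 s × 1.06 = 7074.9 Mb
screen recording: 4.124 Mbps × 1254 s × 1.06 = 5481.8 Mb
Total: 20566.7 Mb = 2570.8 MB.
= 2.571 GB.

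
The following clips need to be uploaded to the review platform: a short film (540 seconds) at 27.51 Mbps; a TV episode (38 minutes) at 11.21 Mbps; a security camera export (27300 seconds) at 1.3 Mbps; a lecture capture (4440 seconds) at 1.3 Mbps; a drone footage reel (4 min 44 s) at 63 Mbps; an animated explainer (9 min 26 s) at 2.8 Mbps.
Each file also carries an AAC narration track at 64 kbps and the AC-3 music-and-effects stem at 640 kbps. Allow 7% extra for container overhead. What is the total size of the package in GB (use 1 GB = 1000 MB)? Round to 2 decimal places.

Audio total: 64 + 640 = 704 kbps = 0.704 Mbps.
short film: 28.214 Mbps × 540 s × 1.07 = 16302.0 Mb
TV episode: 11.914 Mbps × 2280 s × 1.07 = 29065.4 Mb
security camera export: 2.004 Mbps × 27300 s × 1.07 = 58538.8 Mb
lecture capture: 2.004 Mbps × 4440 s × 1.07 = 9520.6 Mb
drone footage reel: 63.704 Mbps × 284 s × 1.07 = 19358.4 Mb
animated explainer: 3.504 Mbps × 566 s × 1.07 = 2122.1 Mb
Total: 134907.4 Mb = 16863.4 MB.
= 16.86 GB.

16.86 GB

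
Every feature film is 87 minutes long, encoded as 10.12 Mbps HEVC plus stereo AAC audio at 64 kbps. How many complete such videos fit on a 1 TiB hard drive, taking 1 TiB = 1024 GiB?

165

87 min = 5220 s
Audio: 64 kbps = 0.064 Mbps.
Total bitrate: 10.184 Mbps.
Per item: 10.184 Mbps × 5220 s = 53,160 Mb = 6,645 MB.
Capacity: 1 TiB = 8,796,093 Mb; 165.46 items → 165 complete.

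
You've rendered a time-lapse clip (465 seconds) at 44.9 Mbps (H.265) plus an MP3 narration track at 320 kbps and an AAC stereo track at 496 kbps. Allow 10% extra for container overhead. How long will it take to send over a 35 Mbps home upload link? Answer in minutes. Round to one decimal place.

11.1 minutes

Audio total: 320 + 496 = 816 kbps = 0.816 Mbps.
Total bitrate: 45.716 Mbps.
File: 45.716 Mbps × 465 s = 21257.9 Mb.
With 10% container overhead: ×1.10. → 23383.7 Mb.
At 35 Mbps: 23383.7 / 35 = 668.1 s ≈ 11.1 minutes.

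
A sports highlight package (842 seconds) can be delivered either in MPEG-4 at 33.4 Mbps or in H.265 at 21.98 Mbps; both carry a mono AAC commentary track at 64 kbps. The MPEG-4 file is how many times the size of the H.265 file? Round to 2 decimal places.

1.52

Audio: 64 kbps = 0.064 Mbps.
MPEG-4: 33.464 Mbps × 842 s = 28176.7 Mb = 3.280 GiB.
H.265: 22.044 Mbps × 842 s = 18561.0 Mb = 2.161 GiB.
Ratio: 3.280 / 2.161 = 1.518.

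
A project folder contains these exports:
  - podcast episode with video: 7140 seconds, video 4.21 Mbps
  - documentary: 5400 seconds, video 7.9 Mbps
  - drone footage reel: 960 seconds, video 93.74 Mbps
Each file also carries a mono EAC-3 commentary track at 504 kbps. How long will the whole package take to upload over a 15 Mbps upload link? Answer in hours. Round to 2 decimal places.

Audio: 504 kbps = 0.504 Mbps.
podcast episode with video: 4.714 Mbps × 7140 s = 33658.0 Mb
documentary: 8.404 Mbps × 5400 s = 45381.6 Mb
drone footage reel: 94.244 Mbps × 960 s = 90474.2 Mb
Total: 169513.8 Mb = 21189.2 MB.
At 15 Mbps: 169513.8 / 15 = 11301 s ≈ 3.14 hours.

3.14 hours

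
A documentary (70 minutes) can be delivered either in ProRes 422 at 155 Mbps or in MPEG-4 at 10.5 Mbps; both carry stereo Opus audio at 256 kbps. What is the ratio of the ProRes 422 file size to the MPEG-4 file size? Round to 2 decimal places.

70 min = 4200 s
Audio: 256 kbps = 0.256 Mbps.
ProRes 422: 155.256 Mbps × 4200 s = 652075.2 Mb = 81.509 GB.
MPEG-4: 10.756 Mbps × 4200 s = 45175.2 Mb = 5.647 GB.
Ratio: 81.509 / 5.647 = 14.434.

14.43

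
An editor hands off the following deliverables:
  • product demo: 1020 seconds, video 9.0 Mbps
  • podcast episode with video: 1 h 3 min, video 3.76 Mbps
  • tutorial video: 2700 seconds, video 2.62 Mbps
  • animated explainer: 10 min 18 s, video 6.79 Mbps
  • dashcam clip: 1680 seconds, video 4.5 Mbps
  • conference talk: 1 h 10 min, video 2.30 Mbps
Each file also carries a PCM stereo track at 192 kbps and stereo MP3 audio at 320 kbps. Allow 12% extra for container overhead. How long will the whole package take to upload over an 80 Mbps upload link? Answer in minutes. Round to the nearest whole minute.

Audio total: 192 + 320 = 512 kbps = 0.512 Mbps.
product demo: 9.512 Mbps × 1020 s × 1.12 = 10866.5 Mb
podcast episode with video: 4.272 Mbps × 3780 s × 1.12 = 18085.9 Mb
tutorial video: 3.132 Mbps × 2700 s × 1.12 = 9471.2 Mb
animated explainer: 7.302 Mbps × 618 s × 1.12 = 5054.2 Mb
dashcam clip: 5.012 Mbps × 1680 s × 1.12 = 9430.6 Mb
conference talk: 2.812 Mbps × 4200 s × 1.12 = 13227.6 Mb
Total: 66136.0 Mb = 8267.0 MB.
At 80 Mbps: 66136.0 / 80 = 827 s ≈ 13.8 minutes.

14 minutes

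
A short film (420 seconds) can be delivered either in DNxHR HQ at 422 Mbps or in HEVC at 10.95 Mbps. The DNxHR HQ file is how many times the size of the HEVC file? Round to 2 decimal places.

38.54

DNxHR HQ: 422.000 Mbps × 420 s = 177240.0 Mb = 20.633 GiB.
HEVC: 10.950 Mbps × 420 s = 4599.0 Mb = 0.535 GiB.
Ratio: 20.633 / 0.535 = 38.539.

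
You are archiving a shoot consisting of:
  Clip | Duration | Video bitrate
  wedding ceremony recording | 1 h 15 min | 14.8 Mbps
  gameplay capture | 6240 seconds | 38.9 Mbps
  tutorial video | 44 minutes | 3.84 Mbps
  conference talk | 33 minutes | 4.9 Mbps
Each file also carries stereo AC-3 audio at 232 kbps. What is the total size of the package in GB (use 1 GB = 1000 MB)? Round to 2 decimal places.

Audio: 232 kbps = 0.232 Mbps.
wedding ceremony recording: 15.032 Mbps × 4500 s = 67644.0 Mb
gameplay capture: 39.132 Mbps × 6240 s = 244183.7 Mb
tutorial video: 4.072 Mbps × 2640 s = 10750.1 Mb
conference talk: 5.132 Mbps × 1980 s = 10161.4 Mb
Total: 332739.1 Mb = 41592.4 MB.
= 41.59 GB.

41.59 GB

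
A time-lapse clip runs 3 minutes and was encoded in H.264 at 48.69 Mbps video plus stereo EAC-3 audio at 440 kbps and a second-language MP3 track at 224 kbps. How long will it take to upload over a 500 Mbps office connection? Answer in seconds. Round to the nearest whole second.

18 seconds

3 min = 180 s
Audio total: 440 + 224 = 664 kbps = 0.664 Mbps.
Total bitrate: 49.354 Mbps.
File: 49.354 Mbps × 180 s = 8883.7 Mb.
At 500 Mbps: 8883.7 / 500 = 17.8 s ≈ 17.8 seconds.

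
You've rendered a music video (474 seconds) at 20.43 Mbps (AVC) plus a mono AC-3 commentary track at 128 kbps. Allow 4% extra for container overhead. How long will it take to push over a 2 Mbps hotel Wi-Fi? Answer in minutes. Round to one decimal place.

Audio: 128 kbps = 0.128 Mbps.
Total bitrate: 20.558 Mbps.
File: 20.558 Mbps × 474 s = 9744.5 Mb.
With 4% container overhead: ×1.04. → 10134.3 Mb.
At 2 Mbps: 10134.3 / 2 = 5067.1 s ≈ 84.5 minutes.

84.5 minutes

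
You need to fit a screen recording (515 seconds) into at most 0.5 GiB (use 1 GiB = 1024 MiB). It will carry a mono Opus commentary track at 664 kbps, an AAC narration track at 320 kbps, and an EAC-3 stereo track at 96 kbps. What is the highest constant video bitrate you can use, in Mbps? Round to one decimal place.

Budget: 0.5 GiB = 4295.0 Mb.
Total bitrate budget: 4295.0 Mb / 515 s = 8.340 Mbps.
Audio total: 664 + 320 + 96 = 1080 kbps = 1.080 Mbps.
Video: 8.340 − 1.080 = 7.260 Mbps.

7.3 Mbps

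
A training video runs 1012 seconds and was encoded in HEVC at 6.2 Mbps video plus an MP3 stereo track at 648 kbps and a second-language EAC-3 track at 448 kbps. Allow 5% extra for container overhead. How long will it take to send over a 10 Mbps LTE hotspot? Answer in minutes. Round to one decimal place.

Audio total: 648 + 448 = 1096 kbps = 1.096 Mbps.
Total bitrate: 7.296 Mbps.
File: 7.296 Mbps × 1012 s = 7383.6 Mb.
With 5% container overhead: ×1.05. → 7752.7 Mb.
At 10 Mbps: 7752.7 / 10 = 775.3 s ≈ 12.9 minutes.

12.9 minutes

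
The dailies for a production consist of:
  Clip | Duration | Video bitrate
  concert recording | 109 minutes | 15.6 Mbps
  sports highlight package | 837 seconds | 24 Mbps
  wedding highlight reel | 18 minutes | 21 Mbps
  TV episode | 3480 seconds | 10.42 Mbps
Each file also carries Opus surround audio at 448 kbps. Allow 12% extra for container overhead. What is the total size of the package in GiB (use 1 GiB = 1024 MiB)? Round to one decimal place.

Audio: 448 kbps = 0.448 Mbps.
concert recording: 16.048 Mbps × 6540 s × 1.12 = 117548.4 Mb
sports highlight package: 24.448 Mbps × 837 s × 1.12 = 22918.5 Mb
wedding highlight reel: 21.448 Mbps × 1080 s × 1.12 = 25943.5 Mb
TV episode: 10.868 Mbps × 3480 s × 1.12 = 42359.1 Mb
Total: 208769.5 Mb = 26096.2 MB.
= 24.30 GiB.

24.3 GiB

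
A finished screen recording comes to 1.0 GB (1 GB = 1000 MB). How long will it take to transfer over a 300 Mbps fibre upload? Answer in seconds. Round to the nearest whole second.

27 seconds

File: 1.0 GB = 8000.0 Mb.
At 300 Mbps: 8000.0 / 300 = 26.7 s ≈ 26.7 seconds.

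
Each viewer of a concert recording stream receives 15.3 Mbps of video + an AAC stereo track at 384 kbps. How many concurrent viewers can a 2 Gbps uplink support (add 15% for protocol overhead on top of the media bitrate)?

110

Audio: 384 kbps = 0.384 Mbps.
Per-viewer media rate: 15.684 Mbps.
On the wire with 15% overhead: 18.037 Mbps.
2 Gbps = 2,000 Mbps; 2,000 / 18.037 = 110.89 → 110 viewers.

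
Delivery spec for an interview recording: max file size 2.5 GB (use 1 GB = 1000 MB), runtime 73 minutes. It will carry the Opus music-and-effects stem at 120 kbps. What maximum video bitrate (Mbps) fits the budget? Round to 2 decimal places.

Budget: 2.5 GB = 20000.0 Mb.
73 min = 4380 s
Total bitrate budget: 20000.0 Mb / 4380 s = 4.566 Mbps.
Audio: 120 kbps = 0.120 Mbps.
Video: 4.566 − 0.120 = 4.446 Mbps.

4.45 Mbps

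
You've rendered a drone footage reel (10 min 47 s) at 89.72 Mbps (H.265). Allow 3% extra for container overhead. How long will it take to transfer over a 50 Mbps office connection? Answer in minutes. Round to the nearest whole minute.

10 min 47 s = 647 s
File: 89.720 Mbps × 647 s = 58048.8 Mb.
With 3% container overhead: ×1.03. → 59790.3 Mb.
At 50 Mbps: 59790.3 / 50 = 1195.8 s ≈ 19.9 minutes.

20 minutes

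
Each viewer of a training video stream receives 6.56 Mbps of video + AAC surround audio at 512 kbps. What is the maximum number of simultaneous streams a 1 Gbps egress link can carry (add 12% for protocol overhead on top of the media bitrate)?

126

Audio: 512 kbps = 0.512 Mbps.
Per-viewer media rate: 7.072 Mbps.
On the wire with 12% overhead: 7.921 Mbps.
1 Gbps = 1,000 Mbps; 1,000 / 7.921 = 126.25 → 126 viewers.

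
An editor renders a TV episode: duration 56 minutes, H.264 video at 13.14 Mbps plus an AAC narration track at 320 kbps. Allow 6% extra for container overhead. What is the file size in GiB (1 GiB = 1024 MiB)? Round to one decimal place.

5.6 GiB

56 min = 3360 s
Audio: 320 kbps = 0.320 Mbps.
Total bitrate: 13.14 + 0.320 = 13.460 Mbps.
Stream data: 13.460 Mbps × 3360 s = 45225.6 Mb.
With 6% container overhead: ×1.06.
47,939 Mb = 5,992,392,000 bytes ÷ 1,073,741,824 = 5.581 GiB.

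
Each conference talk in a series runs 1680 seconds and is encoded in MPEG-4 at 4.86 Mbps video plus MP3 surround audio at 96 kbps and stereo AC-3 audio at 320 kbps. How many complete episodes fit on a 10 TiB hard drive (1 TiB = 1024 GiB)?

Audio total: 96 + 320 = 416 kbps = 0.416 Mbps.
Total bitrate: 5.276 Mbps.
Per item: 5.276 Mbps × 1680 s = 8,864 Mb = 1,108 MB.
Capacity: 10 TiB = 87,960,930 Mb; 9923.75 items → 9923 complete.

9923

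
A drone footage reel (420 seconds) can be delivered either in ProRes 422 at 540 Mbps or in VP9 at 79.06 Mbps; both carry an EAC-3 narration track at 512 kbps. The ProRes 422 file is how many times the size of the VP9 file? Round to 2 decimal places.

6.79

Audio: 512 kbps = 0.512 Mbps.
ProRes 422: 540.512 Mbps × 420 s = 227015.0 Mb = 28.377 GB.
VP9: 79.572 Mbps × 420 s = 33420.2 Mb = 4.178 GB.
Ratio: 28.377 / 4.178 = 6.793.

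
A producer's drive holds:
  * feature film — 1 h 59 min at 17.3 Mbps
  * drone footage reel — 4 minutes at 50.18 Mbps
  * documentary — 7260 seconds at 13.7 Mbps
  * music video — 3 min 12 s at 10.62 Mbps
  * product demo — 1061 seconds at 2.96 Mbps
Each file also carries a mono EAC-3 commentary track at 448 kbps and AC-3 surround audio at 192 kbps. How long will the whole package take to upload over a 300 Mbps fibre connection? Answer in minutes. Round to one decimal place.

Audio total: 448 + 192 = 640 kbps = 0.640 Mbps.
feature film: 17.940 Mbps × 7140 s = 128091.6 Mb
drone footage reel: 50.820 Mbps × 240 s = 12196.8 Mb
documentary: 14.340 Mbps × 7260 s = 104108.4 Mb
music video: 11.260 Mbps × 192 s = 2161.9 Mb
product demo: 3.600 Mbps × 1061 s = 3819.6 Mb
Total: 250378.3 Mb = 31297.3 MB.
At 300 Mbps: 250378.3 / 300 = 835 s ≈ 13.9 minutes.

13.9 minutes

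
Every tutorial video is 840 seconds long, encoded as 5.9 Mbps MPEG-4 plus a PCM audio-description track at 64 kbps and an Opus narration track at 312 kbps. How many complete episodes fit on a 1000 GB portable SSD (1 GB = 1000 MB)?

Audio total: 64 + 312 = 376 kbps = 0.376 Mbps.
Total bitrate: 6.276 Mbps.
Per item: 6.276 Mbps × 840 s = 5,272 Mb = 659.0 MB.
Capacity: 1000 GB = 8,000,000 Mb; 1517.50 items → 1517 complete.

1517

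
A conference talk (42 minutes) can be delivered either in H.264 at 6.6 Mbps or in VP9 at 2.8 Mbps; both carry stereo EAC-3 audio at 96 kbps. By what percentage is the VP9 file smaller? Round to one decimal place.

42 min = 2520 s
Audio: 96 kbps = 0.096 Mbps.
H.264: 6.696 Mbps × 2520 s = 16873.9 Mb = 2.109 GB.
VP9: 2.896 Mbps × 2520 s = 7297.9 Mb = 0.912 GB.
Reduction: (1 − 0.912/2.109) × 100 = 56.75%.

56.8%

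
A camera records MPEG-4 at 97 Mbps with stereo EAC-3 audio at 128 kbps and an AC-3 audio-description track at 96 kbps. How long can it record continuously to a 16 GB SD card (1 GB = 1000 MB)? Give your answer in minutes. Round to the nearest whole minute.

Audio total: 128 + 96 = 224 kbps = 0.224 Mbps.
Total bitrate: 97 + 0.224 = 97.224 Mbps.
Capacity: 16 GB = 128,000 Mb.
Recording time: 128,000 / 97.224 = 1,317 s ≈ 21.9 minutes.

22 minutes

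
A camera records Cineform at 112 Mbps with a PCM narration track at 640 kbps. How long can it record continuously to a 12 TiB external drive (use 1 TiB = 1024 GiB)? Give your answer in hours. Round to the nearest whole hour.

Audio: 640 kbps = 0.640 Mbps.
Total bitrate: 112 + 0.640 = 112.640 Mbps.
Capacity: 12 TiB = 105,553,116 Mb.
Recording time: 105,553,116 / 112.640 = 937,084 s ≈ 260 hours.

260 hours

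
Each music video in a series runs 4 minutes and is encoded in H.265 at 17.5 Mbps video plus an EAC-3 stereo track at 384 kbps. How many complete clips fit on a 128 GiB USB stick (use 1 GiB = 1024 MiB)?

4 min = 240 s
Audio: 384 kbps = 0.384 Mbps.
Total bitrate: 17.884 Mbps.
Per item: 17.884 Mbps × 240 s = 4,292 Mb = 536.5 MB.
Capacity: 128 GiB = 1,099,512 Mb; 256.17 items → 256 complete.

256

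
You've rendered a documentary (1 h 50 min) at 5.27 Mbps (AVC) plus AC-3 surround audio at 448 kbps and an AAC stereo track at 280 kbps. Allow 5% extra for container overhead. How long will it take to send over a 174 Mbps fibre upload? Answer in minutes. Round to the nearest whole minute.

4 minutes

1 h 50 min = 110 min = 6600 s
Audio total: 448 + 280 = 728 kbps = 0.728 Mbps.
Total bitrate: 5.998 Mbps.
File: 5.998 Mbps × 6600 s = 39586.8 Mb.
With 5% container overhead: ×1.05. → 41566.1 Mb.
At 174 Mbps: 41566.1 / 174 = 238.9 s ≈ 3.98 minutes.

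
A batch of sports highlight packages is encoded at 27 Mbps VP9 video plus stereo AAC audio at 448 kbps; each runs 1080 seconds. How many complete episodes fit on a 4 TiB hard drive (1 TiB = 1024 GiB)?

1186

Audio: 448 kbps = 0.448 Mbps.
Total bitrate: 27.448 Mbps.
Per item: 27.448 Mbps × 1080 s = 29,644 Mb = 3,705 MB.
Capacity: 4 TiB = 35,184,372 Mb; 1186.90 items → 1186 complete.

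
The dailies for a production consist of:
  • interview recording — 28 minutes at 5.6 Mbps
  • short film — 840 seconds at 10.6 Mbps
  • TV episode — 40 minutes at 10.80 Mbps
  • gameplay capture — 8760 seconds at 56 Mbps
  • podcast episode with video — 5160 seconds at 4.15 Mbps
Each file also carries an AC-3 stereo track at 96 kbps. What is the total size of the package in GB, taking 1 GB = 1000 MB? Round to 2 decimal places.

Audio: 96 kbps = 0.096 Mbps.
interview recording: 5.696 Mbps × 1680 s = 9569.3 Mb
short film: 10.696 Mbps × 840 s = 8984.6 Mb
TV episode: 10.896 Mbps × 2400 s = 26150.4 Mb
gameplay capture: 56.096 Mbps × 8760 s = 491401.0 Mb
podcast episode with video: 4.246 Mbps × 5160 s = 21909.4 Mb
Total: 558014.6 Mb = 69751.8 MB.
= 69.75 GB.

69.75 GB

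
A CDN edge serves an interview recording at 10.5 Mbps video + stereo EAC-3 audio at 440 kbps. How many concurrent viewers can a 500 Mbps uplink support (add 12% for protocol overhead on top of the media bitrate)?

Audio: 440 kbps = 0.440 Mbps.
Per-viewer media rate: 10.940 Mbps.
On the wire with 12% overhead: 12.253 Mbps.
500 Mbps = 500.0 Mbps; 500.0 / 12.253 = 40.81 → 40 viewers.

40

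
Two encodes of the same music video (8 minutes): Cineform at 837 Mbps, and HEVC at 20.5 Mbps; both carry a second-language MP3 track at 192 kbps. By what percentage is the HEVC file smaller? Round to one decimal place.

8 min = 480 s
Audio: 192 kbps = 0.192 Mbps.
Cineform: 837.192 Mbps × 480 s = 401852.2 Mb = 50.232 GB.
HEVC: 20.692 Mbps × 480 s = 9932.2 Mb = 1.242 GB.
Reduction: (1 − 1.242/50.232) × 100 = 97.53%.

97.5%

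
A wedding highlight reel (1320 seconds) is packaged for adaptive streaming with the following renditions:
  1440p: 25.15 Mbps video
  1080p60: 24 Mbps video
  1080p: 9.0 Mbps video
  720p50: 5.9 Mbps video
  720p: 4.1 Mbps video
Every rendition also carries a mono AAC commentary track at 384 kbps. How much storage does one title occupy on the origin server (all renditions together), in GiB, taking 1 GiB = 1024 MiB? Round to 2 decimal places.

Audio: 384 kbps = 0.384 Mbps.
Sum of rendition bitrates: (25.15+0.384) + (24+0.384) + (9.0+0.384) + (5.9+0.384) + (4.1+0.384) = 70.070 Mbps.
× 1320 s = 92,492 Mb = 11,562 MB = 10.77 GiB.

10.77 GiB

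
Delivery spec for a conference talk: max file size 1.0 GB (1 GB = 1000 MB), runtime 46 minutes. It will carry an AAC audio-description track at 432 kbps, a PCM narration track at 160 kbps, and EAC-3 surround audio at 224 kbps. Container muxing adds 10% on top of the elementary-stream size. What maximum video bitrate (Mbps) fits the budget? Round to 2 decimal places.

Budget: 1.0 GB = 8000.0 Mb.
Stream payload after overhead: 8000.0 / 1.10 = 7272.7 Mb.
46 min = 2760 s
Total bitrate budget: 7272.7 Mb / 2760 s = 2.635 Mbps.
Audio total: 432 + 160 + 224 = 816 kbps = 0.816 Mbps.
Video: 2.635 − 0.816 = 1.819 Mbps.

1.82 Mbps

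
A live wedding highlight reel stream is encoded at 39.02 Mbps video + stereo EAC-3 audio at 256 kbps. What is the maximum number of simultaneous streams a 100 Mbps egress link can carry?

Audio: 256 kbps = 0.256 Mbps.
Per-viewer media rate: 39.276 Mbps.
100 Mbps = 100.0 Mbps; 100.0 / 39.276 = 2.55 → 2 viewers.

2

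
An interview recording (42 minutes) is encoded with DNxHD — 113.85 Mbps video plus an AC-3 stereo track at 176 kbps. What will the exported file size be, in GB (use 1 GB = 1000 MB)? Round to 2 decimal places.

35.92 GB

42 min = 2520 s
Audio: 176 kbps = 0.176 Mbps.
Total bitrate: 113.85 + 0.176 = 114.026 Mbps.
Stream data: 114.026 Mbps × 2520 s = 287345.5 Mb.
287,346 Mb ÷ 8 = 35,918 MB → 35.92 GB.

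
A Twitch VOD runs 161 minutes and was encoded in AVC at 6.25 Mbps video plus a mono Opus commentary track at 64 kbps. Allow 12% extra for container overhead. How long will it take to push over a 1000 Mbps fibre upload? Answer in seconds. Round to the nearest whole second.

68 seconds

161 min = 9660 s
Audio: 64 kbps = 0.064 Mbps.
Total bitrate: 6.314 Mbps.
File: 6.314 Mbps × 9660 s = 60993.2 Mb.
With 12% container overhead: ×1.12. → 68312.4 Mb.
At 1000 Mbps: 68312.4 / 1000 = 68.3 s ≈ 68.3 seconds.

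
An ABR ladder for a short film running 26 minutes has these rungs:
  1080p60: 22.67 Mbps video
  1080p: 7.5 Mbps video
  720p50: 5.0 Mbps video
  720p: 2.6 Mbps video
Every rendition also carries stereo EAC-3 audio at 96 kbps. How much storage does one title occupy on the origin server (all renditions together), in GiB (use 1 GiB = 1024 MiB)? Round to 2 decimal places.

6.93 GiB

26 min = 1560 s
Audio: 96 kbps = 0.096 Mbps.
Sum of rendition bitrates: (22.67+0.096) + (7.5+0.096) + (5.0+0.096) + (2.6+0.096) = 38.154 Mbps.
× 1560 s = 59,520 Mb = 7,440 MB = 6.929 GiB.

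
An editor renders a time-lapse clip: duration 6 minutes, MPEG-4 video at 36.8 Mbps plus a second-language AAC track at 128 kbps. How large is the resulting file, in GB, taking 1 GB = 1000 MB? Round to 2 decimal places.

1.66 GB

6 min = 360 s
Audio: 128 kbps = 0.128 Mbps.
Total bitrate: 36.8 + 0.128 = 36.928 Mbps.
Stream data: 36.928 Mbps × 360 s = 13294.1 Mb.
13,294 Mb ÷ 8 = 1,662 MB → 1.662 GB.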